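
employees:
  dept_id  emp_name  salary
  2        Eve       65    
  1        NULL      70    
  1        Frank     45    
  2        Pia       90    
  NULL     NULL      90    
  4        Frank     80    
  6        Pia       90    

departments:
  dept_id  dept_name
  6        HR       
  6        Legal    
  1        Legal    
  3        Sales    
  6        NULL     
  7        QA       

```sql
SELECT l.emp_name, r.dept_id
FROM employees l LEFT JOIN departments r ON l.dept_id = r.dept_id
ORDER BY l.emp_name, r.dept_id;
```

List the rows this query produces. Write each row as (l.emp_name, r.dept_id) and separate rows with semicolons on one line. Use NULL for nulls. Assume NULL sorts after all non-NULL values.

LEFT JOIN keeps every row from `employees`; unmatched rows get NULL for `departments`'s columns.
Matching on l.dept_id = r.dept_id. A NULL in a compared column never satisfies the condition.
- dept_id=2: no r row matches, row kept with r columns NULL.
- dept_id=1: 1 matching r row(s), so 1 row(s) emitted.
- dept_id=1: 1 matching r row(s), so 1 row(s) emitted.
- dept_id=2: no r row matches, row kept with r columns NULL.
- dept_id=NULL: no r row matches, row kept with r columns NULL.
- dept_id=4: no r row matches, row kept with r columns NULL.
- dept_id=6: 3 matching r row(s), so 3 row(s) emitted.
After projecting and ordering:
l.emp_name | r.dept_id
Eve | NULL
Frank | 1
Frank | NULL
Pia | 6
Pia | 6
Pia | 6
Pia | NULL
NULL | 1
NULL | NULL

(Eve, NULL); (Frank, 1); (Frank, NULL); (Pia, 6); (Pia, 6); (Pia, 6); (Pia, NULL); (NULL, 1); (NULL, NULL)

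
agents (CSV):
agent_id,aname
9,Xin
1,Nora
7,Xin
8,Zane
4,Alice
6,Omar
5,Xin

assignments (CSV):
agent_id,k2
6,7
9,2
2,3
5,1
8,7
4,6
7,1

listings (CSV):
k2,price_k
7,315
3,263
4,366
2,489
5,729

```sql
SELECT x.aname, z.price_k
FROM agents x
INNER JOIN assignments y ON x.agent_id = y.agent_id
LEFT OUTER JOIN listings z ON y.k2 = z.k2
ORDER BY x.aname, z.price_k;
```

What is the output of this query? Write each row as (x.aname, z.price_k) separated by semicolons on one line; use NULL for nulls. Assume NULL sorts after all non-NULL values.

Joins associate left-to-right: agents INNER JOIN assignments on agent_id gives 6 intermediate row(s).
Then LEFT JOIN `listings z` on k2: each of those 6 rows is kept; rows whose y.k2 has no match in z get NULL for z's columns.

(Alice, NULL); (Omar, 315); (Xin, 489); (Xin, NULL); (Xin, NULL); (Zane, 315)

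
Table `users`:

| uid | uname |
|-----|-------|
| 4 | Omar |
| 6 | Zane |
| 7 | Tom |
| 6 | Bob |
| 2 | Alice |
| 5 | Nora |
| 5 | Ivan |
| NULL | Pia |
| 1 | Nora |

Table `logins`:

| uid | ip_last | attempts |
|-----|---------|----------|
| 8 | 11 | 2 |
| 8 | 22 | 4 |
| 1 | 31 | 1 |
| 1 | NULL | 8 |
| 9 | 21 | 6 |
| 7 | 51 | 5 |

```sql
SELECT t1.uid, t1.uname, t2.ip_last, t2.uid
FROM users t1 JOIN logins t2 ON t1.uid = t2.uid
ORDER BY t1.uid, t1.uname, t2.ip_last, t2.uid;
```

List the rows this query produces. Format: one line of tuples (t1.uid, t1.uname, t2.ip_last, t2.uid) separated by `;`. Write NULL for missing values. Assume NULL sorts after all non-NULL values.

(1, Nora, 31, 1); (1, Nora, NULL, 1); (7, Tom, 51, 7)

INNER JOIN keeps only pairs where the ON condition holds.
Matching on t1.uid = t2.uid. A NULL in a compared column never satisfies the condition.
Matched pairs: 3.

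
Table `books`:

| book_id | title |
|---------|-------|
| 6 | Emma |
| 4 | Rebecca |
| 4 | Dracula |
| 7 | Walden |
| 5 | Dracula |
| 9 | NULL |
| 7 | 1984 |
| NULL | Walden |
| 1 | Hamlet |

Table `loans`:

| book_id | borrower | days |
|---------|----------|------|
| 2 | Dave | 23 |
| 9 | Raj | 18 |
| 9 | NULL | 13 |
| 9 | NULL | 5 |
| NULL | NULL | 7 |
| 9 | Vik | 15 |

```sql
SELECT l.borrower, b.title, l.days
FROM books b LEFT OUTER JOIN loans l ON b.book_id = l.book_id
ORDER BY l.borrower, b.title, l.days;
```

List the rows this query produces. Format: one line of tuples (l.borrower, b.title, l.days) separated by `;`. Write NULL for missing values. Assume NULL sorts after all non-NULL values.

LEFT JOIN keeps every row from `books`; unmatched rows get NULL for `loans`'s columns.
Matching on b.book_id = l.book_id. A NULL in a compared column never satisfies the condition.
Matched pairs: 4; unmatched b rows kept: 8.

(Raj, NULL, 18); (Vik, NULL, 15); (NULL, 1984, NULL); (NULL, Dracula, NULL); (NULL, Dracula, NULL); (NULL, Emma, NULL); (NULL, Hamlet, NULL); (NULL, Rebecca, NULL); (NULL, Walden, NULL); (NULL, Walden, NULL); (NULL, NULL, 5); (NULL, NULL, 13)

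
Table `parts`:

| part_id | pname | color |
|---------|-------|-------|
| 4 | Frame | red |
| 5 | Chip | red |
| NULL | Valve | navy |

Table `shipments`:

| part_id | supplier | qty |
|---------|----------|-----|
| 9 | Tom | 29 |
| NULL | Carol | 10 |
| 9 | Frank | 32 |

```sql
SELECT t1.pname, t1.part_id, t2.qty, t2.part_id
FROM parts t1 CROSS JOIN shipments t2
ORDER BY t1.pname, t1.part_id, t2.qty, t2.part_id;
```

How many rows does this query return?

9

CROSS JOIN pairs every row of `parts` with every row of `shipments`: 3 × 3 = 9 rows.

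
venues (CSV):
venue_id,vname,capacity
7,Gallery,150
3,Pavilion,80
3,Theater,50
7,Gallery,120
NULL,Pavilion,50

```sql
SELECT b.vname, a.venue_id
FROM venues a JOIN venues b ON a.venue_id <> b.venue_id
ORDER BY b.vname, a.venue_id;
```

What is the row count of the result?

8

INNER JOIN keeps only pairs where the ON condition holds.
Matching on a.venue_id <> b.venue_id. A NULL in a compared column never satisfies the condition.
- a row (venue_id=7): matches 2 b row(s) → 2 output row(s).
- a row (venue_id=3): matches 2 b row(s) → 2 output row(s).
- a row (venue_id=3): matches 2 b row(s) → 2 output row(s).
- a row (venue_id=7): matches 2 b row(s) → 2 output row(s).
- a row (venue_id=NULL): no match → dropped.
Total: 8 rows.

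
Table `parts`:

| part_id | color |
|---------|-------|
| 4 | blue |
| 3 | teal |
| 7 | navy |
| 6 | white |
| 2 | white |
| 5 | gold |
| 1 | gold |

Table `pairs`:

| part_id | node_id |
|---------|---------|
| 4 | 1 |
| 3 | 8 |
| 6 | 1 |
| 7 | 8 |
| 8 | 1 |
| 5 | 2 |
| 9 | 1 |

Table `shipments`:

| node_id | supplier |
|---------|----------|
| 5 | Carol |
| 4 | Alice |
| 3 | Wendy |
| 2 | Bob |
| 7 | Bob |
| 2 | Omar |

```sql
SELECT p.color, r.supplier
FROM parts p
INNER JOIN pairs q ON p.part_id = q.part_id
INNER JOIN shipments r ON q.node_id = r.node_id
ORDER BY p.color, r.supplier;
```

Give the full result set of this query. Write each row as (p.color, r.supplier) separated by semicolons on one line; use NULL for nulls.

Step 1 — p INNER JOIN q on part_id → 5 row(s).
Then INNER JOIN `shipments r` on node_id: keep only rows whose q.node_id appears in r.

(gold, Bob); (gold, Omar)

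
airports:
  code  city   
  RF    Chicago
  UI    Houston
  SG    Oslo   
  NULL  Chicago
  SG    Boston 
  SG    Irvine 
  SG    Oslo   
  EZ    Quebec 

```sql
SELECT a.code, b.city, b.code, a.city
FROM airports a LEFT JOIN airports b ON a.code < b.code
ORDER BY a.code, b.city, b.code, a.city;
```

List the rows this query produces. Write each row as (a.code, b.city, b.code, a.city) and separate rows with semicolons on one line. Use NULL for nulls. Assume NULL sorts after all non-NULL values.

(EZ, Boston, SG, Quebec); (EZ, Chicago, RF, Quebec); (EZ, Houston, UI, Quebec); (EZ, Irvine, SG, Quebec); (EZ, Oslo, SG, Quebec); (EZ, Oslo, SG, Quebec); (RF, Boston, SG, Chicago); (RF, Houston, UI, Chicago); (RF, Irvine, SG, Chicago); (RF, Oslo, SG, Chicago); (RF, Oslo, SG, Chicago); (SG, Houston, UI, Boston); (SG, Houston, UI, Irvine); (SG, Houston, UI, Oslo); (SG, Houston, UI, Oslo); (UI, NULL, NULL, Houston); (NULL, NULL, NULL, Chicago)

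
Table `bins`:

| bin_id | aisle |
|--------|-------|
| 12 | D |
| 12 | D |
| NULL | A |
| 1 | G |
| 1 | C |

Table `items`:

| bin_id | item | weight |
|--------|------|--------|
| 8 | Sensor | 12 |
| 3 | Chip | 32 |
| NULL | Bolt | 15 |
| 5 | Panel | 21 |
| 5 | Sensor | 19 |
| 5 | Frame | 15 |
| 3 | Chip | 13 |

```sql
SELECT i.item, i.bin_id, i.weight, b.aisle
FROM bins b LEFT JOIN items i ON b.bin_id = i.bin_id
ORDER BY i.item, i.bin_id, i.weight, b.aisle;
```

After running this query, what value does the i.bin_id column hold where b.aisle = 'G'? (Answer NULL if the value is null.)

LEFT JOIN keeps every row from `bins`; unmatched rows get NULL for `items`'s columns.
Matching on b.bin_id = i.bin_id. A NULL in a compared column never satisfies the condition.
- b row (bin_id=12): no match → kept, i columns NULL.
- b row (bin_id=12): no match → kept, i columns NULL.
- b row (bin_id=NULL): no match → kept, i columns NULL.
- b row (bin_id=1): no match → kept, i columns NULL.
- b row (bin_id=1): no match → kept, i columns NULL.

NULL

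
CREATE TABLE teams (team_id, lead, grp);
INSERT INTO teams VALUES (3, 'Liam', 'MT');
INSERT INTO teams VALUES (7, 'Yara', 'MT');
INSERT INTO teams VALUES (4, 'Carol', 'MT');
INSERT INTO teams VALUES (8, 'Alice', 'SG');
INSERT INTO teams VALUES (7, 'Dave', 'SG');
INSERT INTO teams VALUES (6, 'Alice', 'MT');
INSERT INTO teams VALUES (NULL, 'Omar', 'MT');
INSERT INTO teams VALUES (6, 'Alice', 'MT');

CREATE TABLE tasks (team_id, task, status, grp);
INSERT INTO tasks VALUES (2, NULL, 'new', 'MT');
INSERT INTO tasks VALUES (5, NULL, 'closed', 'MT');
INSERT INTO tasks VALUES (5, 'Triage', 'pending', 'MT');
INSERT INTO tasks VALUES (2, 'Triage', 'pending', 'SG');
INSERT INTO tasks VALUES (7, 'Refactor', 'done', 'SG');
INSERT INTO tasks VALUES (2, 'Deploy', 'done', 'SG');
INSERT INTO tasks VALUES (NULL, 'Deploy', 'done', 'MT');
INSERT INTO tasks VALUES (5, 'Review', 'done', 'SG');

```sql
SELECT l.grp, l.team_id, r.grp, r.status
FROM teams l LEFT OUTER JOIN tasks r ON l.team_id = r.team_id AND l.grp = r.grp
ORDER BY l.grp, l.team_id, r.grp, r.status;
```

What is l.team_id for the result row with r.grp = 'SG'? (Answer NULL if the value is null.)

LEFT JOIN keeps every row from `teams`; unmatched rows get NULL for `tasks`'s columns.
Matching on l.team_id = r.team_id AND l.grp = r.grp. A NULL in a compared column never satisfies the condition.
- team_id=3, grp=MT: no r row matches, row kept with r columns NULL.
- team_id=7, grp=MT: no r row matches, row kept with r columns NULL.
- team_id=4, grp=MT: no r row matches, row kept with r columns NULL.
- team_id=8, grp=SG: no r row matches, row kept with r columns NULL.
- team_id=7, grp=SG: 1 matching r row(s), so 1 row(s) emitted.
- team_id=6, grp=MT: no r row matches, row kept with r columns NULL.
- team_id=NULL, grp=MT: no r row matches, row kept with r columns NULL.
- team_id=6, grp=MT: no r row matches, row kept with r columns NULL.

7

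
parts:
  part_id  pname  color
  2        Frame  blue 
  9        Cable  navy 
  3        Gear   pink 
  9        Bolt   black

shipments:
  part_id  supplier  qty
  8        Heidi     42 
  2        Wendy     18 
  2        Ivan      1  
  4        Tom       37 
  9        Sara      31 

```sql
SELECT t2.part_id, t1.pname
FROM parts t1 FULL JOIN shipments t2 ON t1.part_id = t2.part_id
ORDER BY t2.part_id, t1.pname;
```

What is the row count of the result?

7

FULL OUTER JOIN keeps every row from both sides; unmatched rows get NULL for the other side's columns.
Matching on t1.part_id = t2.part_id.
- t1 row (part_id=2): matches 2 t2 row(s) → 2 output row(s).
- t1 row (part_id=9): matches 1 t2 row(s) → 1 output row(s).
- t1 row (part_id=3): no match → kept, t2 columns NULL.
- t1 row (part_id=9): matches 1 t2 row(s) → 1 output row(s).
- 2 row(s) from t2 found no t1 partner → padded with NULL.
Total: 4 matched + 3 padded = 7 rows.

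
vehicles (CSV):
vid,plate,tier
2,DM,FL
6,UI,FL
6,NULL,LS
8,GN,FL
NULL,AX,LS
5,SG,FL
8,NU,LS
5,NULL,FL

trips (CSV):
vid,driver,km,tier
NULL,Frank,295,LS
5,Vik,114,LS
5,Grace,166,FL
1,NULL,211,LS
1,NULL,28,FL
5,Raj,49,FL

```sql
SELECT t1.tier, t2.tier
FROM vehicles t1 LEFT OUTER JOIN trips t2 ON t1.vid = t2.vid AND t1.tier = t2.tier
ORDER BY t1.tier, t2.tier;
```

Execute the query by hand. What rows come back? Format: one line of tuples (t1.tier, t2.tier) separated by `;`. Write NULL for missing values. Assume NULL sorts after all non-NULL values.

(FL, FL); (FL, FL); (FL, FL); (FL, FL); (FL, NULL); (FL, NULL); (FL, NULL); (LS, NULL); (LS, NULL); (LS, NULL)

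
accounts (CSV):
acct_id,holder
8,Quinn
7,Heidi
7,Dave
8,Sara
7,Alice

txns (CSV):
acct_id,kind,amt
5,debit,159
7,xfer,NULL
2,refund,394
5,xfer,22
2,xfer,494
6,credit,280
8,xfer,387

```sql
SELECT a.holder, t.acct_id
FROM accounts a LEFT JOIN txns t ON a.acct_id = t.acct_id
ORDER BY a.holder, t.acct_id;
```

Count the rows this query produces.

5

LEFT JOIN keeps every row from `accounts`; unmatched rows get NULL for `txns`'s columns.
Matching on a.acct_id = t.acct_id.
- a[0] acct_id=8 → 1 match(es) in t → 1 row(s).
- a[1] acct_id=7 → 1 match(es) in t → 1 row(s).
- a[2] acct_id=7 → 1 match(es) in t → 1 row(s).
- a[3] acct_id=8 → 1 match(es) in t → 1 row(s).
- a[4] acct_id=7 → 1 match(es) in t → 1 row(s).
Total: 5 rows.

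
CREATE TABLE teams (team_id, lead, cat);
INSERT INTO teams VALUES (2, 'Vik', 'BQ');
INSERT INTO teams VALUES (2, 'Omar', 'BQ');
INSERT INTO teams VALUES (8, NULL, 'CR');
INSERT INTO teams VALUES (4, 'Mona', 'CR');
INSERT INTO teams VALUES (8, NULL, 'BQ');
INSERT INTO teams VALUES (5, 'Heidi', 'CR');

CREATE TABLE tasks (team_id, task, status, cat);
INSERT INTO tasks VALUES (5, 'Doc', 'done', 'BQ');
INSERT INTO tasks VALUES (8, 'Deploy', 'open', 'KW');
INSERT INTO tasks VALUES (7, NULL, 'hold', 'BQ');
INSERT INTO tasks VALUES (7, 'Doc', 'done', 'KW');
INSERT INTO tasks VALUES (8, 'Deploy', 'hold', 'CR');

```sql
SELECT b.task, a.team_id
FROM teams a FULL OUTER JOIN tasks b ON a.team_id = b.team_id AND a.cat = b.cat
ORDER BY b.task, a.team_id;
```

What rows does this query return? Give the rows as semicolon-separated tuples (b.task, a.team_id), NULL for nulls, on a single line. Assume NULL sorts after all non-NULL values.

(Deploy, 8); (Deploy, NULL); (Doc, NULL); (Doc, NULL); (NULL, 2); (NULL, 2); (NULL, 4); (NULL, 5); (NULL, 8); (NULL, NULL)

FULL OUTER JOIN keeps every row from both sides; unmatched rows get NULL for the other side's columns.
Matching on a.team_id = b.team_id AND a.cat = b.cat.
- a[0] team_id=2, cat=BQ → no match; kept with NULLs on the b side.
- a[1] team_id=2, cat=BQ → no match; kept with NULLs on the b side.
- a[2] team_id=8, cat=CR → 1 match(es) in b → 1 row(s).
- a[3] team_id=4, cat=CR → no match; kept with NULLs on the b side.
- a[4] team_id=8, cat=BQ → no match; kept with NULLs on the b side.
- a[5] team_id=5, cat=CR → no match; kept with NULLs on the b side.
- 4 b row(s) had no a match → kept, a columns NULL.
After projecting and ordering:
b.task | a.team_id
Deploy | 8
Deploy | NULL
Doc | NULL
Doc | NULL
NULL | 2
NULL | 2
NULL | 4
NULL | 5
NULL | 8
NULL | NULL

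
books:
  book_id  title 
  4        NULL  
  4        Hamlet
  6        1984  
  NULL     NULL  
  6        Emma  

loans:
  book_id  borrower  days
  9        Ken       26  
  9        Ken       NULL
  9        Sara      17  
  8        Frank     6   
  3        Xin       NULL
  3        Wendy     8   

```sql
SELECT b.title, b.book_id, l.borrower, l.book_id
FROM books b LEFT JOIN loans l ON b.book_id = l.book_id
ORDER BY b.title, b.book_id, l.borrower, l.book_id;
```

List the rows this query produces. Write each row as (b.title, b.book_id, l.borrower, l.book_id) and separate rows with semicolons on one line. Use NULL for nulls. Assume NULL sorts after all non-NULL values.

LEFT JOIN keeps every row from `books`; unmatched rows get NULL for `loans`'s columns.
Matching on b.book_id = l.book_id. A NULL in a compared column never satisfies the condition.
- book_id=4: no l row matches, row kept with l columns NULL.
- book_id=4: no l row matches, row kept with l columns NULL.
- book_id=6: no l row matches, row kept with l columns NULL.
- book_id=NULL: no l row matches, row kept with l columns NULL.
- book_id=6: no l row matches, row kept with l columns NULL.
After projecting and ordering:
b.title | b.book_id | l.borrower | l.book_id
1984 | 6 | NULL | NULL
Emma | 6 | NULL | NULL
Hamlet | 4 | NULL | NULL
NULL | 4 | NULL | NULL
NULL | NULL | NULL | NULL

(1984, 6, NULL, NULL); (Emma, 6, NULL, NULL); (Hamlet, 4, NULL, NULL); (NULL, 4, NULL, NULL); (NULL, NULL, NULL, NULL)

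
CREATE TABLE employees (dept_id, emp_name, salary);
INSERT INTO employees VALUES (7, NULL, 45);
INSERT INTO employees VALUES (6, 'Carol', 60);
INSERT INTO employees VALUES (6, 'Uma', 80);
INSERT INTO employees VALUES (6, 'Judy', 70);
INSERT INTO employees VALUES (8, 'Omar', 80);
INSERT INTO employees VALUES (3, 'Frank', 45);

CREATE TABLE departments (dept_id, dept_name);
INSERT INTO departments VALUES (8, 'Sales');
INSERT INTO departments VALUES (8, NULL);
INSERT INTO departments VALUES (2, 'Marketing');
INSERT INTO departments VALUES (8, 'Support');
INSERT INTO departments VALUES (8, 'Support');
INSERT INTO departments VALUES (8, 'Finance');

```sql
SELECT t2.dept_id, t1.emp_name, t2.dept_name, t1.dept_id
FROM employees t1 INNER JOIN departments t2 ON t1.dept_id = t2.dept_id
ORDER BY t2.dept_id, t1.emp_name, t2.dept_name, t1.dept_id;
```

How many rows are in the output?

INNER JOIN keeps only pairs where the ON condition holds.
Matching on t1.dept_id = t2.dept_id.
- dept_id=7: no matching t2 row, dropped.
- dept_id=6: no matching t2 row, dropped.
- dept_id=6: no matching t2 row, dropped.
- dept_id=6: no matching t2 row, dropped.
- dept_id=8: 5 matching t2 row(s), so 5 row(s) emitted.
- dept_id=3: no matching t2 row, dropped.
Total: 5 rows.

5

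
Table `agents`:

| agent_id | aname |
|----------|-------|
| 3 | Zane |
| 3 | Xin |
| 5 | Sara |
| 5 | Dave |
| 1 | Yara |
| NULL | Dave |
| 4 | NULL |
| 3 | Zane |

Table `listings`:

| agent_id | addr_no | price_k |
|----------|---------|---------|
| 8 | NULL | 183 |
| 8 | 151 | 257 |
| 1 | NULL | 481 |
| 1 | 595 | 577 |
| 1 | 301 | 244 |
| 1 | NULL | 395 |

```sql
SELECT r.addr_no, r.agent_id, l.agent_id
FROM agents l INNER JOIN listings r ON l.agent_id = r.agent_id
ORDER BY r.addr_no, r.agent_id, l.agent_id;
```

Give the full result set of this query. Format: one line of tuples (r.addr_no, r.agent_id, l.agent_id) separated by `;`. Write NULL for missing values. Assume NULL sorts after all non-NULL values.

(301, 1, 1); (595, 1, 1); (NULL, 1, 1); (NULL, 1, 1)

INNER JOIN keeps only pairs where the ON condition holds.
Matching on l.agent_id = r.agent_id. A NULL in a compared column never satisfies the condition.
- agent_id=3: no matching r row, dropped.
- agent_id=3: no matching r row, dropped.
- agent_id=5: no matching r row, dropped.
- agent_id=5: no matching r row, dropped.
- agent_id=1: 4 matching r row(s), so 4 row(s) emitted.
- agent_id=NULL: no matching r row, dropped.
- agent_id=4: no matching r row, dropped.
- agent_id=3: no matching r row, dropped.
After projecting and ordering:
r.addr_no | r.agent_id | l.agent_id
301 | 1 | 1
595 | 1 | 1
NULL | 1 | 1
NULL | 1 | 1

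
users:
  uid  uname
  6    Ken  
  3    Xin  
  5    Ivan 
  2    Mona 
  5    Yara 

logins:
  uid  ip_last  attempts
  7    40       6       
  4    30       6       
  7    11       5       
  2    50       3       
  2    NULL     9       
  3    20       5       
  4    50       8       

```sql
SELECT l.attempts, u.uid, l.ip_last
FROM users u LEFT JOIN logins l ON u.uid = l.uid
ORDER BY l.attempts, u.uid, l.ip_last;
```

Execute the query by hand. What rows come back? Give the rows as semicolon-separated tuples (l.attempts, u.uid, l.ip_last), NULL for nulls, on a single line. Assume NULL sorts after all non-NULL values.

(3, 2, 50); (5, 3, 20); (9, 2, NULL); (NULL, 5, NULL); (NULL, 5, NULL); (NULL, 6, NULL)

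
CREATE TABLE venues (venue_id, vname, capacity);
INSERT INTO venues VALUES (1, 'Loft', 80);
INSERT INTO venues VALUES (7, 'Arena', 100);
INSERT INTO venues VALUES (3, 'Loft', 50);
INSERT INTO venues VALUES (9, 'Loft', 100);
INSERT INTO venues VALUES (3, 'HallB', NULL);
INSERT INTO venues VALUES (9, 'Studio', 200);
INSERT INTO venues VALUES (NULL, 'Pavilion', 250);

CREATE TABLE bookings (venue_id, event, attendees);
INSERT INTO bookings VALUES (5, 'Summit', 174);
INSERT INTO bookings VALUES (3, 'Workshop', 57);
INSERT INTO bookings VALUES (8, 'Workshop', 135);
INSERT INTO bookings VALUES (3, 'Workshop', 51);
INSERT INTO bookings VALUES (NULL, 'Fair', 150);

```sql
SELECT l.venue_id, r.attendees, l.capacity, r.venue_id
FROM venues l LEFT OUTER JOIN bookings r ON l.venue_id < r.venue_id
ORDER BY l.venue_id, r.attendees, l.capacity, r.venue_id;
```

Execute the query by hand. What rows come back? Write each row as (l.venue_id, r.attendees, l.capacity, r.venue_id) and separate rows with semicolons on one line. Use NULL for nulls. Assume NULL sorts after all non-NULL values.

(1, 51, 80, 3); (1, 57, 80, 3); (1, 135, 80, 8); (1, 174, 80, 5); (3, 135, 50, 8); (3, 135, NULL, 8); (3, 174, 50, 5); (3, 174, NULL, 5); (7, 135, 100, 8); (9, NULL, 100, NULL); (9, NULL, 200, NULL); (NULL, NULL, 250, NULL)

LEFT JOIN keeps every row from `venues`; unmatched rows get NULL for `bookings`'s columns.
Matching on l.venue_id < r.venue_id. A NULL in a compared column never satisfies the condition.
Matched pairs: 9; unmatched l rows kept: 3.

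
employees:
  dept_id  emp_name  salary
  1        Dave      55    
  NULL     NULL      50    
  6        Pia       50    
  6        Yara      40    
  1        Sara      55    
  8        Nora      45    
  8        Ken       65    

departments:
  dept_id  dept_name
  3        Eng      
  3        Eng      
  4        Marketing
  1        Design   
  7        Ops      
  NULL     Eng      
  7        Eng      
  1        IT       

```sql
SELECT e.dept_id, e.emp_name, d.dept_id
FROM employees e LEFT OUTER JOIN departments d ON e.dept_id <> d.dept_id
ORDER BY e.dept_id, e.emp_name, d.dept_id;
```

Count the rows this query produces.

39

LEFT JOIN keeps every row from `employees`; unmatched rows get NULL for `departments`'s columns.
Matching on e.dept_id <> d.dept_id. A NULL in a compared column never satisfies the condition.
Matched pairs: 38; unmatched e rows kept: 1.
Total: 38 matched + 1 padded = 39 rows.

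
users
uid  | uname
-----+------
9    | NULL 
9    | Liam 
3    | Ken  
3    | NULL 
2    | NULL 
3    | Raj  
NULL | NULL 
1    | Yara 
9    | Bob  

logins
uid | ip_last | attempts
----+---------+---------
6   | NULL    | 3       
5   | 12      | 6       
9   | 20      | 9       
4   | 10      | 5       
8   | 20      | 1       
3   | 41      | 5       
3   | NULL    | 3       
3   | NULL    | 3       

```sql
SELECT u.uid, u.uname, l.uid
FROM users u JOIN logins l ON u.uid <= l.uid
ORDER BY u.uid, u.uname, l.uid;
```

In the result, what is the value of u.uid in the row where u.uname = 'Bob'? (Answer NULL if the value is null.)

9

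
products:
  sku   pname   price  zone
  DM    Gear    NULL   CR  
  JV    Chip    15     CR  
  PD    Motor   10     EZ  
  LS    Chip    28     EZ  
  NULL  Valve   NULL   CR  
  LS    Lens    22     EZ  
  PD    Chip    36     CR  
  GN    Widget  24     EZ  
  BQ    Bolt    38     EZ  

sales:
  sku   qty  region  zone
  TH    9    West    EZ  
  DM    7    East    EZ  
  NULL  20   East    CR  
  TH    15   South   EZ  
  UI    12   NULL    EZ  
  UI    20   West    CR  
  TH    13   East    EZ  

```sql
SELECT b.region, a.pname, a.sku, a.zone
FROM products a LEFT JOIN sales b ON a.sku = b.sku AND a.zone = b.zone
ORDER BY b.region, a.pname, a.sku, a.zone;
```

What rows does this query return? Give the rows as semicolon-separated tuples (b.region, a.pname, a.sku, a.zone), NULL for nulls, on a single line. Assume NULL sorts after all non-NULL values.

(NULL, Bolt, BQ, EZ); (NULL, Chip, JV, CR); (NULL, Chip, LS, EZ); (NULL, Chip, PD, CR); (NULL, Gear, DM, CR); (NULL, Lens, LS, EZ); (NULL, Motor, PD, EZ); (NULL, Valve, NULL, CR); (NULL, Widget, GN, EZ)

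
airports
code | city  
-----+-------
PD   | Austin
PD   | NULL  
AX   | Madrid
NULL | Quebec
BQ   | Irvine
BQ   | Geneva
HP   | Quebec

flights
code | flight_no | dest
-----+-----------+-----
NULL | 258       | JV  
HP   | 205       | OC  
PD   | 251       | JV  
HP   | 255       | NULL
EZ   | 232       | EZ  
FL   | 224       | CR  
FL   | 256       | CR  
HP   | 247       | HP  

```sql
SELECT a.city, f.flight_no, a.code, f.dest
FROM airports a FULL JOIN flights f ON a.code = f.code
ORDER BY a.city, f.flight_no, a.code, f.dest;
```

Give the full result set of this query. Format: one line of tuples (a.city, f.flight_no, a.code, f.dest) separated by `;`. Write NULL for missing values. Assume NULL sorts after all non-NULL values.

FULL OUTER JOIN keeps every row from both sides; unmatched rows get NULL for the other side's columns.
Matching on a.code = f.code. A NULL in a compared column never satisfies the condition.
- a (code=PD) pairs with 1 row(s) of f.
- a (code=PD) pairs with 1 row(s) of f.
- a (code=AX) has no partner → padded with NULL.
- a (code=NULL) has no partner → padded with NULL.
- a (code=BQ) has no partner → padded with NULL.
- a (code=BQ) has no partner → padded with NULL.
- a (code=HP) pairs with 3 row(s) of f.
- 4 f row(s) had no a match → kept, a columns NULL.

(Austin, 251, PD, JV); (Geneva, NULL, BQ, NULL); (Irvine, NULL, BQ, NULL); (Madrid, NULL, AX, NULL); (Quebec, 205, HP, OC); (Quebec, 247, HP, HP); (Quebec, 255, HP, NULL); (Quebec, NULL, NULL, NULL); (NULL, 224, NULL, CR); (NULL, 232, NULL, EZ); (NULL, 251, PD, JV); (NULL, 256, NULL, CR); (NULL, 258, NULL, JV)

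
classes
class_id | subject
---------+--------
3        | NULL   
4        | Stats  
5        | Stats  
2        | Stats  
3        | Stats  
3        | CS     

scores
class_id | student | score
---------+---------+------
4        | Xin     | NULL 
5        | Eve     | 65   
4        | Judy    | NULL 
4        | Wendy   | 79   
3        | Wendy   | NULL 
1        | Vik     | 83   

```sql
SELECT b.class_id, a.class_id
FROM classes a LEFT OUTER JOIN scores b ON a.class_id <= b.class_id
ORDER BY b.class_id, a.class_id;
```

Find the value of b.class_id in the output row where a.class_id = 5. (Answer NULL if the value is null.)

LEFT JOIN keeps every row from `classes`; unmatched rows get NULL for `scores`'s columns.
Matching on a.class_id <= b.class_id.
Matched pairs: 25; unmatched a rows kept: 0.

5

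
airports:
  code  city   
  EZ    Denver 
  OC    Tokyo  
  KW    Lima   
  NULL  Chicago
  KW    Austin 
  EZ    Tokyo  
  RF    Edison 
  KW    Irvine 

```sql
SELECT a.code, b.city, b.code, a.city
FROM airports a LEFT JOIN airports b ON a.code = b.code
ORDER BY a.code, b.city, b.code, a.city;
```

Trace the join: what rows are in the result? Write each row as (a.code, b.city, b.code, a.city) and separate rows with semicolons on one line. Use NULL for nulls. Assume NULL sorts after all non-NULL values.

(EZ, Denver, EZ, Denver); (EZ, Denver, EZ, Tokyo); (EZ, Tokyo, EZ, Denver); (EZ, Tokyo, EZ, Tokyo); (KW, Austin, KW, Austin); (KW, Austin, KW, Irvine); (KW, Austin, KW, Lima); (KW, Irvine, KW, Austin); (KW, Irvine, KW, Irvine); (KW, Irvine, KW, Lima); (KW, Lima, KW, Austin); (KW, Lima, KW, Irvine); (KW, Lima, KW, Lima); (OC, Tokyo, OC, Tokyo); (RF, Edison, RF, Edison); (NULL, NULL, NULL, Chicago)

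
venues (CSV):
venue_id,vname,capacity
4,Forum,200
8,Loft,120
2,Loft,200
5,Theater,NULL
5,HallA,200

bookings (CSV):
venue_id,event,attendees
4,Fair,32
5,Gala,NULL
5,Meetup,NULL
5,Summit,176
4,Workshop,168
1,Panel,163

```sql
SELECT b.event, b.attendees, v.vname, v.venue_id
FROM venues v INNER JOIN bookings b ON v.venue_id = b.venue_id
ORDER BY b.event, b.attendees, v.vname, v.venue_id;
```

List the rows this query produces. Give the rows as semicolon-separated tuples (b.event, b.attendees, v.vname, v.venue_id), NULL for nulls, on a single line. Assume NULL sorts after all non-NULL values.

INNER JOIN keeps only pairs where the ON condition holds.
Matching on v.venue_id = b.venue_id.
- v (venue_id=4) pairs with 2 row(s) of b.
- v (venue_id=8) has no partner → excluded.
- v (venue_id=2) has no partner → excluded.
- v (venue_id=5) pairs with 3 row(s) of b.
- v (venue_id=5) pairs with 3 row(s) of b.
After projecting and ordering:
b.event | b.attendees | v.vname | v.venue_id
Fair | 32 | Forum | 4
Gala | NULL | HallA | 5
Gala | NULL | Theater | 5
Meetup | NULL | HallA | 5
Meetup | NULL | Theater | 5
Summit | 176 | HallA | 5
Summit | 176 | Theater | 5
Workshop | 168 | Forum | 4

(Fair, 32, Forum, 4); (Gala, NULL, HallA, 5); (Gala, NULL, Theater, 5); (Meetup, NULL, HallA, 5); (Meetup, NULL, Theater, 5); (Summit, 176, HallA, 5); (Summit, 176, Theater, 5); (Workshop, 168, Forum, 4)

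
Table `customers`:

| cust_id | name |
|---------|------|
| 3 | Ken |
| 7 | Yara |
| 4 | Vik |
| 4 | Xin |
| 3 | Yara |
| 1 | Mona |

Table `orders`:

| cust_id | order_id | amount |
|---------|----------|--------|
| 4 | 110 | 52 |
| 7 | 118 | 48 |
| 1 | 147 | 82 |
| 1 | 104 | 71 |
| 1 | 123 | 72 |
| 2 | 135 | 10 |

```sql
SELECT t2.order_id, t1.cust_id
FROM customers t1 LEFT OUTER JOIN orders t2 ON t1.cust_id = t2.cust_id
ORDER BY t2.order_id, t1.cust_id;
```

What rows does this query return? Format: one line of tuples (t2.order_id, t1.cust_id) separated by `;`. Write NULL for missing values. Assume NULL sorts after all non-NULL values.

(104, 1); (110, 4); (110, 4); (118, 7); (123, 1); (147, 1); (NULL, 3); (NULL, 3)

LEFT JOIN keeps every row from `customers`; unmatched rows get NULL for `orders`'s columns.
Matching on t1.cust_id = t2.cust_id.
- t1 (cust_id=3) has no partner → padded with NULL.
- t1 (cust_id=7) pairs with 1 row(s) of t2.
- t1 (cust_id=4) pairs with 1 row(s) of t2.
- t1 (cust_id=4) pairs with 1 row(s) of t2.
- t1 (cust_id=3) has no partner → padded with NULL.
- t1 (cust_id=1) pairs with 3 row(s) of t2.
After projecting and ordering:
t2.order_id | t1.cust_id
104 | 1
110 | 4
110 | 4
118 | 7
123 | 1
147 | 1
NULL | 3
NULL | 3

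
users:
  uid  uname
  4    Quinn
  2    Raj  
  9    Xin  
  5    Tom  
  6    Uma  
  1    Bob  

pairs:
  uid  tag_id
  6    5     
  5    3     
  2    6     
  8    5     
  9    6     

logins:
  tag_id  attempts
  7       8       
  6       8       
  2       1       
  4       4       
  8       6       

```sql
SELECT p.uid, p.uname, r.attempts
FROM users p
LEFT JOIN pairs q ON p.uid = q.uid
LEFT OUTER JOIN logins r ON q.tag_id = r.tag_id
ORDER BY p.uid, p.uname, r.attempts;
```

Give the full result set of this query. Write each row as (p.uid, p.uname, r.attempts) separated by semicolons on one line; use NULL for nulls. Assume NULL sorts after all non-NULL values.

Step 1 — p LEFT JOIN q on uid → 6 row(s).
Then LEFT JOIN `logins r` on tag_id: each of those 6 rows is kept; rows whose q.tag_id has no match in r get NULL for r's columns.

(1, Bob, NULL); (2, Raj, 8); (4, Quinn, NULL); (5, Tom, NULL); (6, Uma, NULL); (9, Xin, 8)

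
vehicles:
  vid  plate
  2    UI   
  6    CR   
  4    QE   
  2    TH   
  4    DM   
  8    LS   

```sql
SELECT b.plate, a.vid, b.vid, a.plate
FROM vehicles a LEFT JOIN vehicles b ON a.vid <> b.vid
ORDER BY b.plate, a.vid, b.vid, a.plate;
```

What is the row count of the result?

26

LEFT JOIN keeps every row from `vehicles a`; unmatched rows get NULL for `vehicles b`'s columns.
Matching on a.vid <> b.vid.
Matched pairs: 26; unmatched a rows kept: 0.
Total: 26 rows.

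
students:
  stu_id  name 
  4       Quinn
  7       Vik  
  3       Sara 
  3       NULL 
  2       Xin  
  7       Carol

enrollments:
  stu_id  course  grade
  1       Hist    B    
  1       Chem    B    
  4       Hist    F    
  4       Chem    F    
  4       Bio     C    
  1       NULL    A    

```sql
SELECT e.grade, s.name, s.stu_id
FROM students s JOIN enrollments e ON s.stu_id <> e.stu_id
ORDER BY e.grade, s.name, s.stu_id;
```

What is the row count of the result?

33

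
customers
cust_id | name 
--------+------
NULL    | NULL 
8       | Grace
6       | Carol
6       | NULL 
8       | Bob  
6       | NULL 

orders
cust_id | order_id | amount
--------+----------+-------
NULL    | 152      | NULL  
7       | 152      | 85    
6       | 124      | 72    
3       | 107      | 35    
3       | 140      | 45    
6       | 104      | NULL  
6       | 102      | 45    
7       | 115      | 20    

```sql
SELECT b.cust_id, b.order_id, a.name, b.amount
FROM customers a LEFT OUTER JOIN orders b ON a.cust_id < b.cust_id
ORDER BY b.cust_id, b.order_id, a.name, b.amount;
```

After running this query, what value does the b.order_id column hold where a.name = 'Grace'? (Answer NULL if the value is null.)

LEFT JOIN keeps every row from `customers`; unmatched rows get NULL for `orders`'s columns.
Matching on a.cust_id < b.cust_id. A NULL in a compared column never satisfies the condition.
- a (cust_id=NULL) has no partner → padded with NULL.
- a (cust_id=8) has no partner → padded with NULL.
- a (cust_id=6) pairs with 2 row(s) of b.
- a (cust_id=6) pairs with 2 row(s) of b.
- a (cust_id=8) has no partner → padded with NULL.
- a (cust_id=6) pairs with 2 row(s) of b.

NULL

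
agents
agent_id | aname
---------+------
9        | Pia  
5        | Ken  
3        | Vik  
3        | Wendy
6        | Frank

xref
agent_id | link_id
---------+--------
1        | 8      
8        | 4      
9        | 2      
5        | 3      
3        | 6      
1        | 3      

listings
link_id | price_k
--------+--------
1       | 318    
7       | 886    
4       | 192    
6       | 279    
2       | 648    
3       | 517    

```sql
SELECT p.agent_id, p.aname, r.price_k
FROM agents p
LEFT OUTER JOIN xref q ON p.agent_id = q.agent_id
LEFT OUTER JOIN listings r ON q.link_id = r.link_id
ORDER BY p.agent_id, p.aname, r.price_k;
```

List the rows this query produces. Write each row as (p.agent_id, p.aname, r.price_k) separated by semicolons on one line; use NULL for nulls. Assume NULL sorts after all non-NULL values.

(3, Vik, 279); (3, Wendy, 279); (5, Ken, 517); (6, Frank, NULL); (9, Pia, 648)

Evaluate left to right. First `agents p LEFT JOIN xref q` on agent_id: 5 row(s).
Then LEFT JOIN `listings r` on link_id: each of those 5 rows is kept; rows whose q.link_id has no match in r get NULL for r's columns.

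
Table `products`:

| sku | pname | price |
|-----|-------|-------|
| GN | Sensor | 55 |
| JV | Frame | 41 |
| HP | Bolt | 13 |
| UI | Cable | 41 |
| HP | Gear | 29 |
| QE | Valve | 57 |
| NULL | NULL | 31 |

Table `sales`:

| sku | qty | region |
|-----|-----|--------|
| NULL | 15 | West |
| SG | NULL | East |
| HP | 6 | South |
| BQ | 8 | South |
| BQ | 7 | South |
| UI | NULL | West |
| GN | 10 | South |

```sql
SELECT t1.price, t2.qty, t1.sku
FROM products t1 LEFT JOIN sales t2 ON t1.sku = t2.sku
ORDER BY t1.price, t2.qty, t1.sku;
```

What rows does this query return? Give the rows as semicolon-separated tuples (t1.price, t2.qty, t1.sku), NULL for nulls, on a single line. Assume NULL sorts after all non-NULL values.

(13, 6, HP); (29, 6, HP); (31, NULL, NULL); (41, NULL, JV); (41, NULL, UI); (55, 10, GN); (57, NULL, QE)

LEFT JOIN keeps every row from `products`; unmatched rows get NULL for `sales`'s columns.
Matching on t1.sku = t2.sku. A NULL in a compared column never satisfies the condition.
Matched pairs: 4; unmatched t1 rows kept: 3.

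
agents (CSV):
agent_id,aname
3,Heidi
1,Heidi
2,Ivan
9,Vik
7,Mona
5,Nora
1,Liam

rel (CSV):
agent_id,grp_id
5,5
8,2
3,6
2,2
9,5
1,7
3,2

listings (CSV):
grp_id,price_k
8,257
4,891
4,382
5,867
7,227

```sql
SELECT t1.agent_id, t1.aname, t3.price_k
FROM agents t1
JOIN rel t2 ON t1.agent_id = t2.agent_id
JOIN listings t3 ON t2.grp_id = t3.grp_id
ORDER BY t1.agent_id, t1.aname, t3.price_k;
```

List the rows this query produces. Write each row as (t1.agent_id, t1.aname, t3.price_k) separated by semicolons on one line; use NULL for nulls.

Step 1 — t1 INNER JOIN t2 on agent_id → 7 row(s).
Then INNER JOIN `listings t3` on grp_id: keep only rows whose t2.grp_id appears in t3.

(1, Heidi, 227); (1, Liam, 227); (5, Nora, 867); (9, Vik, 867)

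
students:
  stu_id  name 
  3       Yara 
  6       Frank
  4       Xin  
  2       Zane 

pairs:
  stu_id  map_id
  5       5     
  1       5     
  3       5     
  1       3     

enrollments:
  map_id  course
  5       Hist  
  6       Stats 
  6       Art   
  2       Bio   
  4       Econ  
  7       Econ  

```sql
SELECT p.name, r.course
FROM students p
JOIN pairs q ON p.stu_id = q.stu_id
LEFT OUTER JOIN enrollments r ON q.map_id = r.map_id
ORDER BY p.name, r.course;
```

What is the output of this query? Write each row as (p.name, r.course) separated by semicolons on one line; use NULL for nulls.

(Yara, Hist)

Evaluate left to right. First `students p INNER JOIN pairs q` on stu_id: 1 row(s).
Then LEFT JOIN `enrollments r` on map_id: each of those 1 rows is kept; rows whose q.map_id has no match in r get NULL for r's columns.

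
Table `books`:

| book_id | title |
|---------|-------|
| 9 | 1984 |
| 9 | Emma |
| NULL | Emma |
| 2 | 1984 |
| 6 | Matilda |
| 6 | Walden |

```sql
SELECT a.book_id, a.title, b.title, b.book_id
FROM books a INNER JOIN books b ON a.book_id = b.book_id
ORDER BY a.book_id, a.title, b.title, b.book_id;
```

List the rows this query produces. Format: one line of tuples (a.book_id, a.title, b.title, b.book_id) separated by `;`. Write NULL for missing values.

INNER JOIN keeps only pairs where the ON condition holds.
Matching on a.book_id = b.book_id. A NULL in a compared column never satisfies the condition.
- a[0] book_id=9 → 2 match(es) in b → 2 row(s).
- a[1] book_id=9 → 2 match(es) in b → 2 row(s).
- a[2] book_id=NULL → no match; dropped.
- a[3] book_id=2 → 1 match(es) in b → 1 row(s).
- a[4] book_id=6 → 2 match(es) in b → 2 row(s).
- a[5] book_id=6 → 2 match(es) in b → 2 row(s).
After projecting and ordering:
a.book_id | a.title | b.title | b.book_id
2 | 1984 | 1984 | 2
6 | Matilda | Matilda | 6
6 | Matilda | Walden | 6
6 | Walden | Matilda | 6
6 | Walden | Walden | 6
9 | 1984 | 1984 | 9
9 | 1984 | Emma | 9
9 | Emma | 1984 | 9
9 | Emma | Emma | 9

(2, 1984, 1984, 2); (6, Matilda, Matilda, 6); (6, Matilda, Walden, 6); (6, Walden, Matilda, 6); (6, Walden, Walden, 6); (9, 1984, 1984, 9); (9, 1984, Emma, 9); (9, Emma, 1984, 9); (9, Emma, Emma, 9)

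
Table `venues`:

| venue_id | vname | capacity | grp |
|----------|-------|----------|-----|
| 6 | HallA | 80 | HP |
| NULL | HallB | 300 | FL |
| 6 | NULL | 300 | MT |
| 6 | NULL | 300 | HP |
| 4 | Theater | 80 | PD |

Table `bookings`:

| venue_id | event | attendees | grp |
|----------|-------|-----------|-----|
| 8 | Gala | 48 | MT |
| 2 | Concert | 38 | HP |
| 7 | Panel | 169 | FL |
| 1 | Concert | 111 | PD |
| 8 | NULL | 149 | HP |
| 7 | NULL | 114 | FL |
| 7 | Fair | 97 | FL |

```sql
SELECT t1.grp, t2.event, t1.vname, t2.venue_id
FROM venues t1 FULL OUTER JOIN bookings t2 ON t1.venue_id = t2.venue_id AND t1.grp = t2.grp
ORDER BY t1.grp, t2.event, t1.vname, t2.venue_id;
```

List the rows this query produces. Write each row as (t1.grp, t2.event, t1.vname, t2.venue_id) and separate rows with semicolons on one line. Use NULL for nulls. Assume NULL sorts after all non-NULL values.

FULL OUTER JOIN keeps every row from both sides; unmatched rows get NULL for the other side's columns.
Matching on t1.venue_id = t2.venue_id AND t1.grp = t2.grp. A NULL in a compared column never satisfies the condition.
- t1 (venue_id=6, grp=HP) has no partner → padded with NULL.
- t1 (venue_id=NULL, grp=FL) has no partner → padded with NULL.
- t1 (venue_id=6, grp=MT) has no partner → padded with NULL.
- t1 (venue_id=6, grp=HP) has no partner → padded with NULL.
- t1 (venue_id=4, grp=PD) has no partner → padded with NULL.
- 7 row(s) from t2 found no t1 partner → padded with NULL.

(FL, NULL, HallB, NULL); (HP, NULL, HallA, NULL); (HP, NULL, NULL, NULL); (MT, NULL, NULL, NULL); (PD, NULL, Theater, NULL); (NULL, Concert, NULL, 1); (NULL, Concert, NULL, 2); (NULL, Fair, NULL, 7); (NULL, Gala, NULL, 8); (NULL, Panel, NULL, 7); (NULL, NULL, NULL, 7); (NULL, NULL, NULL, 8)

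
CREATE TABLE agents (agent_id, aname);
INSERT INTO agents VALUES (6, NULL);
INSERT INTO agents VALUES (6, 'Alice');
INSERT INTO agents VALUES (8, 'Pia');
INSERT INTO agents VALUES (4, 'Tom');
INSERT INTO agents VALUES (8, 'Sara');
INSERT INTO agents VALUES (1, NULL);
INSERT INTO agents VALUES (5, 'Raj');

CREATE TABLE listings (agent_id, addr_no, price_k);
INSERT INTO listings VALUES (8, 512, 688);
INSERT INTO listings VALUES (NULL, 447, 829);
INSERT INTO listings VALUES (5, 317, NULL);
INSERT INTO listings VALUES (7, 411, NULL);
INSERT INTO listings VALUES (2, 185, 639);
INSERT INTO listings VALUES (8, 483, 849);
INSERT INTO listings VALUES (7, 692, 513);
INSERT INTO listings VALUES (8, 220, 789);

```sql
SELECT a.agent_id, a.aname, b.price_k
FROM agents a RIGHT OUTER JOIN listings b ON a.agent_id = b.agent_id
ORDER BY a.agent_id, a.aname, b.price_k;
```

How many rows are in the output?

11

RIGHT JOIN keeps every row from `listings`; unmatched rows get NULL for `agents`'s columns.
Matching on a.agent_id = b.agent_id. A NULL in a compared column never satisfies the condition.
- a row (agent_id=6): no match.
- a row (agent_id=6): no match.
- a row (agent_id=8): matches 3 b row(s) → 3 output row(s).
- a row (agent_id=4): no match.
- a row (agent_id=8): matches 3 b row(s) → 3 output row(s).
- a row (agent_id=1): no match.
- a row (agent_id=5): matches 1 b row(s) → 1 output row(s).
- 4 row(s) from b found no a partner → padded with NULL.
Total: 7 matched + 4 padded = 11 rows.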